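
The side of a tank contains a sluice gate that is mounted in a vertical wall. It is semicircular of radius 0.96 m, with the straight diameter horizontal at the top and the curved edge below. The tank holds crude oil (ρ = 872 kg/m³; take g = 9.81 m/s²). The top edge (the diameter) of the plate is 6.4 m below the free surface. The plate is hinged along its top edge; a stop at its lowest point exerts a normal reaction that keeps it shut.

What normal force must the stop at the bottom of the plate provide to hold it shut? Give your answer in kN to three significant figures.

γ = ρg = 872 × 9.81 / 1000 = 8.55432 kN/m³.
The centroid of a semicircle lies 4r/(3π) = 0.407437 m from the diameter, here below the top edge, so the centroid depth is h_c = 6.4 + 0.407437 = 6.80744 m.
A = πr²/2 = π × 0.96²/2 = 1.44765 m².
Resultant F = γ·h_c·A = 8.55432 × 6.80744 × 1.44765 = 84.301 kN.
I_c = (π/8 − 8/(9π))·r⁴ = 0.109757 × 0.96⁴ = 0.0932217 m⁴.
Centre of pressure: y_p = y_c + I_c/(y_c·A) = 6.80744 + 0.0932217/(6.80744 × 1.44765) = 6.80744 + 0.00945953 = 6.8169 m along the plane.
The resultant acts 0.407437 + 0.00945953 = 0.416897 m (along the plate) below the hinge at the top edge, so the moment about the hinge is M = F × 0.416897 = 84.301 × 0.416897 = 35.1448 kN·m.
A normal force at the bottom, 0.96 m from the hinge, must supply this moment: P = 35.1448/0.96 = 36.6092 kN.

P ≈ 36.6 kN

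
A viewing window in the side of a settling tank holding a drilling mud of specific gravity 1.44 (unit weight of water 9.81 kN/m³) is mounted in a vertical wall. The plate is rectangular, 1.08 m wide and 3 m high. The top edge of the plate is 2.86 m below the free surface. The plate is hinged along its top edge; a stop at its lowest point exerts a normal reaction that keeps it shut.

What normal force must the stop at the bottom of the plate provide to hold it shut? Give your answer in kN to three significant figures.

P ≈ 111 kN

γ = 1.44 × 9.81 = 14.1264 kN/m³.
The centroid lies 3/2 = 1.5 m below the top edge, so the centroid depth is h_c = 2.86 + 1.5 = 4.36 m.
A = 1.08 × 3 = 3.24 m².
Resultant F = γ·h_c·A = 14.1264 × 4.36 × 3.24 = 199.555 kN.
I_c = b·h³/12 = 1.08 × 3³/12 = 2.43 m⁴.
Centre of pressure: y_p = y_c + I_c/(y_c·A) = 4.36 + 2.43/(4.36 × 3.24) = 4.36 + 0.172018 = 4.53202 m along the plane.
The resultant acts 1.5 + 0.172018 = 1.67202 m (along the plate) below the hinge at the top edge, so the moment about the hinge is M = F × 1.67202 = 199.555 × 1.67202 = 333.66 kN·m.
A normal force at the bottom, 3 m from the hinge, must supply this moment: P = 333.66/3 = 111.22 kN.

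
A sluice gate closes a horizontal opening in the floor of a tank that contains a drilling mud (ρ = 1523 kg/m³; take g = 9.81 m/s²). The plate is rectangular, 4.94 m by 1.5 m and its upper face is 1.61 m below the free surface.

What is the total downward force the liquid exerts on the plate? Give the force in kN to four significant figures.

F ≈ 178.2 kN

γ = ρg = 1523 × 9.81 / 1000 = 14.94063 kN/m³.
The plate is horizontal, so pressure is uniform at p = γ·h = 14.94063 × 1.61 = 24.0544 kN/m².
A = 4.94 × 1.5 = 7.41 m².
F = p·A = 24.0544 × 7.41 = 178.243 kN.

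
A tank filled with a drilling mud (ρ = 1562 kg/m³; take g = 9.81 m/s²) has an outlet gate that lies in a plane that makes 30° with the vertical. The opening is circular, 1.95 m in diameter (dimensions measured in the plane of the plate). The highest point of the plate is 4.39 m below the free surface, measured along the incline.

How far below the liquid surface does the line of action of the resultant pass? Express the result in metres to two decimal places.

γ = ρg = 1562 × 9.81 / 1000 = 15.32322 kN/m³.
The plate makes 30° with the vertical, i.e. θ = 90° − 30° = 60° to the horizontal. Measuring y along the incline from the free-surface line, vertical depth h = y·sinθ with sinθ = 0.866025.
The centroid is at the centre, 0.975 m below the top of the plate, so y_c = 4.39 + 0.975 = 5.365 m and h_c = 5.365 × 0.866025 = 4.64622 m.
A = π(0.975)² = 2.98648 m².
Resultant F = γ·h_c·A = 15.32322 × 4.64622 × 2.98648 = 212.623 kN.
I_c = πr⁴/4 = π × 0.975⁴/4 = 0.709755 m⁴.
Centre of pressure: y_p = y_c + I_c/(y_c·A) = 5.365 + 0.709755/(5.365 × 2.98648) = 5.365 + 0.0442975 = 5.4093 m along the plane.
Vertically, h_p = y_p·sinθ = 5.4093 × 0.866025 = 4.68459 m.

h_p = 4.68 m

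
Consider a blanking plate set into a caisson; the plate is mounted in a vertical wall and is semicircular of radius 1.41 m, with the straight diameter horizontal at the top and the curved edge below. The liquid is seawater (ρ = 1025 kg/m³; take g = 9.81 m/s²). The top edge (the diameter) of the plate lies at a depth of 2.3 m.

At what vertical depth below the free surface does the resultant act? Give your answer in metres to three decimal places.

h_p = 2.946 m

γ = ρg = 1025 × 9.81 / 1000 = 10.05525 kN/m³.
The centroid of a semicircle lies 4r/(3π) = 0.598423 m from the diameter, here below the top edge, so the centroid depth is h_c = 2.3 + 0.598423 = 2.89842 m.
A = πr²/2 = π × 1.41²/2 = 3.1229 m².
Resultant F = γ·h_c·A = 10.05525 × 2.89842 × 3.1229 = 91.0149 kN.
I_c = (π/8 − 8/(9π))·r⁴ = 0.109757 × 1.41⁴ = 0.433819 m⁴.
Centre of pressure: y_p = y_c + I_c/(y_c·A) = 2.89842 + 0.433819/(2.89842 × 3.1229) = 2.89842 + 0.047928 = 2.94635 m along the plane.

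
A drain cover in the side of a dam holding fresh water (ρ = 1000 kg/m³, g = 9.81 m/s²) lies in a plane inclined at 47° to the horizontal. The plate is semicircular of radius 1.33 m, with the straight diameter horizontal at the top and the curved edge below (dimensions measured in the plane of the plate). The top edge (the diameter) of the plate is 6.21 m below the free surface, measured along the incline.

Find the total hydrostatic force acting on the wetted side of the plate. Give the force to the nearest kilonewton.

γ = ρg = 1000 × 9.81 = 9810 N/m³ = 9.81 kN/m³.
Let θ = 47° be the plate's angle to the horizontal; measure y along the incline from where the plane meets the free surface. Vertical depth h = y·sinθ with sinθ = 0.731354.
The centroid of a semicircle lies 4r/(3π) = 0.56447 m from the diameter, here below the top edge, so y_c = 6.21 + 0.56447 = 6.77447 m and h_c = 6.77447 × 0.731354 = 4.95454 m.
A = πr²/2 = π × 1.33²/2 = 2.77858 m².
Resultant F = γ·h_c·A = 9.81 × 4.95454 × 2.77858 = 135.05 kN.

F ≈ 135 kN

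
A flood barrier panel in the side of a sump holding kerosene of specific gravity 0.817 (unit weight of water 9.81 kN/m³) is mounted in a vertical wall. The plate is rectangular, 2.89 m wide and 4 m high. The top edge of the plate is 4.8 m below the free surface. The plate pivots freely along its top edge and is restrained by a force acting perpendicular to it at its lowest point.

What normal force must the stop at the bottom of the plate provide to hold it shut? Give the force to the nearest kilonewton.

γ = 0.817 × 9.81 = 8.01477 kN/m³.
The centroid lies 4/2 = 2 m below the top edge, so the centroid depth is h_c = 4.8 + 2 = 6.8 m.
A = 2.89 × 4 = 11.56 m².
Resultant F = γ·h_c·A = 8.01477 × 6.8 × 11.56 = 630.025 kN.
I_c = b·h³/12 = 2.89 × 4³/12 = 15.4133 m⁴.
Centre of pressure: y_p = y_c + I_c/(y_c·A) = 6.8 + 15.4133/(6.8 × 11.56) = 6.8 + 0.196078 = 6.99608 m along the plane.
The resultant acts 2 + 0.196078 = 2.19608 m (along the plate) below the hinge at the top edge, so the moment about the hinge is M = F × 2.19608 = 630.025 × 2.19608 = 1383.59 kN·m.
A normal force at the bottom, 4 m from the hinge, must supply this moment: P = 1383.59/4 = 345.897 kN.

P ≈ 346 kN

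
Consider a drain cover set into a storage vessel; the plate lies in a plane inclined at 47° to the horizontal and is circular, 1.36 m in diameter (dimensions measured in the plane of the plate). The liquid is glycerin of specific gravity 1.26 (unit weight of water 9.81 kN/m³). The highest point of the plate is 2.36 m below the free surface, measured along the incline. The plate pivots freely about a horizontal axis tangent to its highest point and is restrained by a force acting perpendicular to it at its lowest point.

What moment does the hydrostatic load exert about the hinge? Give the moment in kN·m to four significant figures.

γ = 1.26 × 9.81 = 12.3606 kN/m³.
Let θ = 47° be the plate's angle to the horizontal; measure y along the incline from where the plane meets the free surface. Vertical depth h = y·sinθ with sinθ = 0.731354.
The centroid is at the centre, 0.68 m below the top of the plate, so y_c = 2.36 + 0.68 = 3.04 m and h_c = 3.04 × 0.731354 = 2.22332 m.
A = π(0.68)² = 1.45267 m².
Resultant F = γ·h_c·A = 12.3606 × 2.22332 × 1.45267 = 39.9217 kN.
I_c = πr⁴/4 = π × 0.68⁴/4 = 0.167929 m⁴.
Centre of pressure: y_p = y_c + I_c/(y_c·A) = 3.04 + 0.167929/(3.04 × 1.45267) = 3.04 + 0.0380264 = 3.07803 m along the plane.
The resultant acts 0.68 + 0.0380264 = 0.718026 m (along the plate) below the hinge at the top edge, so the moment about the hinge is M = F × 0.718026 = 39.9217 × 0.718026 = 28.6648 kN·m.

M ≈ 28.66 kN·m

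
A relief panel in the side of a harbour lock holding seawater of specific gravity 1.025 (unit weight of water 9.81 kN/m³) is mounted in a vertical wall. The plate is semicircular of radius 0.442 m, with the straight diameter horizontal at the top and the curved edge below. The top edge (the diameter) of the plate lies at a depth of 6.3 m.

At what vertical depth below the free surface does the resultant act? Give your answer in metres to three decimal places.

γ = 1.025 × 9.81 = 10.05525 kN/m³.
The centroid of a semicircle lies 4r/(3π) = 0.187591 m from the diameter, here below the top edge, so the centroid depth is h_c = 6.3 + 0.187591 = 6.48759 m.
A = πr²/2 = π × 0.442²/2 = 0.306877 m².
Resultant F = γ·h_c·A = 10.05525 × 6.48759 × 0.306877 = 20.0189 kN.
I_c = (π/8 − 8/(9π))·r⁴ = 0.109757 × 0.442⁴ = 0.00418911 m⁴.
Centre of pressure: y_p = y_c + I_c/(y_c·A) = 6.48759 + 0.00418911/(6.48759 × 0.306877) = 6.48759 + 0.00210414 = 6.48969 m along the plane.

h_p = 6.490 m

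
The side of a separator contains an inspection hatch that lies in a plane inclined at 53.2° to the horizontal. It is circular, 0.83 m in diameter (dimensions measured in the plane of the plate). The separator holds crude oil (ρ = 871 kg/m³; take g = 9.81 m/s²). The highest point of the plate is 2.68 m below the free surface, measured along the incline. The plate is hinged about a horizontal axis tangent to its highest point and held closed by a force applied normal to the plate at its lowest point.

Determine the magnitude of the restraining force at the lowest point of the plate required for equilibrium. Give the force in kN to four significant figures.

γ = ρg = 871 × 9.81 / 1000 = 8.54451 kN/m³.
Let θ = 53.2° be the plate's angle to the horizontal; measure y along the incline from where the plane meets the free surface. Vertical depth h = y·sinθ with sinθ = 0.800731.
The centroid is at the centre, 0.415 m below the top of the plate, so y_c = 2.68 + 0.415 = 3.095 m and h_c = 3.095 × 0.800731 = 2.47826 m.
A = π(0.415)² = 0.541061 m².
Resultant F = γ·h_c·A = 8.54451 × 2.47826 × 0.541061 = 11.4572 kN.
I_c = πr⁴/4 = π × 0.415⁴/4 = 0.023296 m⁴.
Centre of pressure: y_p = y_c + I_c/(y_c·A) = 3.095 + 0.023296/(3.095 × 0.541061) = 3.095 + 0.0139115 = 3.10891 m along the plane.
The resultant acts 0.415 + 0.0139115 = 0.428912 m (along the plate) below the hinge at the top edge, so the moment about the hinge is M = F × 0.428912 = 11.4572 × 0.428912 = 4.91413 kN·m.
A normal force at the bottom, 0.83 m from the hinge, must supply this moment: P = 4.91413/0.83 = 5.92064 kN.

P ≈ 5.921 kN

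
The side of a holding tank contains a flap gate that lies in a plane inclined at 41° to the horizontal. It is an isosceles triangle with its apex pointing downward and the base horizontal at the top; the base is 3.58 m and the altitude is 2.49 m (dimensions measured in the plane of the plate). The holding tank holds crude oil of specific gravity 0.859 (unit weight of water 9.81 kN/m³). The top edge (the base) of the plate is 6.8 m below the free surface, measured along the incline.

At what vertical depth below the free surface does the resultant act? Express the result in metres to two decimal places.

h_p = 5.04 m

γ = 0.859 × 9.81 = 8.42679 kN/m³.
Let θ = 41° be the plate's angle to the horizontal; measure y along the incline from where the plane meets the free surface. Vertical depth h = y·sinθ with sinθ = 0.656059.
With the apex down, the centroid sits h/3 = 2.49/3 = 0.83 m below the base (the top edge), so y_c = 6.8 + 0.83 = 7.63 m and h_c = 7.63 × 0.656059 = 5.00573 m.
A = ½ × 3.58 × 2.49 = 4.4571 m².
Resultant F = γ·h_c·A = 8.42679 × 5.00573 × 4.4571 = 188.01 kN.
I_c = b·h³/36 = 3.58 × 2.49³/36 = 1.53525 m⁴.
Centre of pressure: y_p = y_c + I_c/(y_c·A) = 7.63 + 1.53525/(7.63 × 4.4571) = 7.63 + 0.0451442 = 7.67514 m along the plane.
Vertically, h_p = y_p·sinθ = 7.67514 × 0.656059 = 5.03534 m.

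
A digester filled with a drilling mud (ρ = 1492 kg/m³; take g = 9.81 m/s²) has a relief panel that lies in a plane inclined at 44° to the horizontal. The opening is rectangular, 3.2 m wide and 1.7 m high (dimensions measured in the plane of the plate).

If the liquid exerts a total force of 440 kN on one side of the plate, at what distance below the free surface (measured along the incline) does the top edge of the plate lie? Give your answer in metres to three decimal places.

y_top ≈ 7.105 m

γ = ρg = 1492 × 9.81 / 1000 = 14.63652 kN/m³.
A = 3.2 × 1.7 = 5.44 m².
From F = γ·h_c·A, the centroid depth is h_c = 440/(14.63652 × 5.44) = 5.52606 m.
Let θ = 44° be the plate's angle to the horizontal; measure y along the incline from where the plane meets the free surface. Vertical depth h = y·sinθ with sinθ = 0.694658.
Along the incline, y_c = h_c/sinθ = 5.52606/0.694658 = 7.95508 m.
The centroid lies 1.7/2 = 0.85 m below the top edge, so the top edge sits at y_top = 7.95508 − 0.85 = 7.10508 m along the incline.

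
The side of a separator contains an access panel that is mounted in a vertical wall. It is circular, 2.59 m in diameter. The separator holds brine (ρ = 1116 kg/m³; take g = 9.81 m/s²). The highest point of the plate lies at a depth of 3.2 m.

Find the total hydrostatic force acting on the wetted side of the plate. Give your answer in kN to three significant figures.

F ≈ 259 kN

γ = ρg = 1116 × 9.81 / 1000 = 10.94796 kN/m³.
The centroid is at the centre, 1.295 m below the top of the plate, so the centroid depth is h_c = 3.2 + 1.295 = 4.495 m.
A = π(1.295)² = 5.26853 m².
Resultant F = γ·h_c·A = 10.94796 × 4.495 × 5.26853 = 259.27 kN.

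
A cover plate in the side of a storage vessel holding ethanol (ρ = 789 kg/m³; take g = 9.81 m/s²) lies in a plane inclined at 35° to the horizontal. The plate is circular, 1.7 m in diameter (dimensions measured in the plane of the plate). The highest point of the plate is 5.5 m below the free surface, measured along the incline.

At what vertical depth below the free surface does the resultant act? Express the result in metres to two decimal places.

γ = ρg = 789 × 9.81 / 1000 = 7.74009 kN/m³.
Let θ = 35° be the plate's angle to the horizontal; measure y along the incline from where the plane meets the free surface. Vertical depth h = y·sinθ with sinθ = 0.573576.
The centroid is at the centre, 0.85 m below the top of the plate, so y_c = 5.5 + 0.85 = 6.35 m and h_c = 6.35 × 0.573576 = 3.64221 m.
A = π(0.85)² = 2.2698 m².
Resultant F = γ·h_c·A = 7.74009 × 3.64221 × 2.2698 = 63.988 kN.
I_c = πr⁴/4 = π × 0.85⁴/4 = 0.409983 m⁴.
Centre of pressure: y_p = y_c + I_c/(y_c·A) = 6.35 + 0.409983/(6.35 × 2.2698) = 6.35 + 0.0284449 = 6.37844 m along the plane.
Vertically, h_p = y_p·sinθ = 6.37844 × 0.573576 = 3.65852 m.

h_p = 3.66 m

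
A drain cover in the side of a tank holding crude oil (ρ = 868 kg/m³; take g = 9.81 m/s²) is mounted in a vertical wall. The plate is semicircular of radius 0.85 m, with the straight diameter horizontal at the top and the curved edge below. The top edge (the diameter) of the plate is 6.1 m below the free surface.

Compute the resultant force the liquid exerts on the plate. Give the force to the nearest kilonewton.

F ≈ 62 kN

γ = ρg = 868 × 9.81 / 1000 = 8.51508 kN/m³.
The centroid of a semicircle lies 4r/(3π) = 0.360751 m from the diameter, here below the top edge, so the centroid depth is h_c = 6.1 + 0.360751 = 6.46075 m.
A = πr²/2 = π × 0.85²/2 = 1.1349 m².
Resultant F = γ·h_c·A = 8.51508 × 6.46075 × 1.1349 = 62.4352 kN.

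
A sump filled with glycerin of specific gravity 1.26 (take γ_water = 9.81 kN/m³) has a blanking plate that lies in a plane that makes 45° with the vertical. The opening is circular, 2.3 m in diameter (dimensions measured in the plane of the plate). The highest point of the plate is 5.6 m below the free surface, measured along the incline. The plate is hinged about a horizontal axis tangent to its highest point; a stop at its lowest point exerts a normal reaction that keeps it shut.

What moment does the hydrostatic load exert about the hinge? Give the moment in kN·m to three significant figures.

γ = 1.26 × 9.81 = 12.3606 kN/m³.
The plate makes 45° with the vertical, i.e. θ = 90° − 45° = 45° to the horizontal. Measuring y along the incline from the free-surface line, vertical depth h = y·sinθ with sinθ = 0.707107.
The centroid is at the centre, 1.15 m below the top of the plate, so y_c = 5.6 + 1.15 = 6.75 m and h_c = 6.75 × 0.707107 = 4.77297 m.
A = π(1.15)² = 4.15476 m².
Resultant F = γ·h_c·A = 12.3606 × 4.77297 × 4.15476 = 245.117 kN.
I_c = πr⁴/4 = π × 1.15⁴/4 = 1.37367 m⁴.
Centre of pressure: y_p = y_c + I_c/(y_c·A) = 6.75 + 1.37367/(6.75 × 4.15476) = 6.75 + 0.0489816 = 6.79898 m along the plane.
The resultant acts 1.15 + 0.0489816 = 1.19898 m (along the plate) below the hinge at the top edge, so the moment about the hinge is M = F × 1.19898 = 245.117 × 1.19898 = 293.89 kN·m.

M ≈ 294 kN·m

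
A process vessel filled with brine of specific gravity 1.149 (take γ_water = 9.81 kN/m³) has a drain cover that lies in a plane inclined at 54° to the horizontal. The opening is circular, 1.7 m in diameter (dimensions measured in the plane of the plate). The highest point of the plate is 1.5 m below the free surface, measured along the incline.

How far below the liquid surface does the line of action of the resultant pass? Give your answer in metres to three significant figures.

γ = 1.149 × 9.81 = 11.27169 kN/m³.
Let θ = 54° be the plate's angle to the horizontal; measure y along the incline from where the plane meets the free surface. Vertical depth h = y·sinθ with sinθ = 0.809017.
The centroid is at the centre, 0.85 m below the top of the plate, so y_c = 1.5 + 0.85 = 2.35 m and h_c = 2.35 × 0.809017 = 1.90119 m.
A = π(0.85)² = 2.2698 m².
Resultant F = γ·h_c·A = 11.27169 × 1.90119 × 2.2698 = 48.641 kN.
I_c = πr⁴/4 = π × 0.85⁴/4 = 0.409983 m⁴.
Centre of pressure: y_p = y_c + I_c/(y_c·A) = 2.35 + 0.409983/(2.35 × 2.2698) = 2.35 + 0.0768618 = 2.42686 m along the plane.
Vertically, h_p = y_p·sinθ = 2.42686 × 0.809017 = 1.96337 m.

h_p = 1.96 m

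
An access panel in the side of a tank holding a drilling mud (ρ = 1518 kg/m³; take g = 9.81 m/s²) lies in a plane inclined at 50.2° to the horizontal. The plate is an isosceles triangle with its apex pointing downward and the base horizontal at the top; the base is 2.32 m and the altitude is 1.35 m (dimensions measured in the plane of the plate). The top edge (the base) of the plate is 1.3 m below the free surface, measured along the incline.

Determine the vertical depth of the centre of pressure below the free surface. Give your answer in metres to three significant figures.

h_p = 1.39 m

γ = ρg = 1518 × 9.81 / 1000 = 14.89158 kN/m³.
Let θ = 50.2° be the plate's angle to the horizontal; measure y along the incline from where the plane meets the free surface. Vertical depth h = y·sinθ with sinθ = 0.768284.
With the apex down, the centroid sits h/3 = 1.35/3 = 0.45 m below the base (the top edge), so y_c = 1.3 + 0.45 = 1.75 m and h_c = 1.75 × 0.768284 = 1.3445 m.
A = ½ × 2.32 × 1.35 = 1.566 m².
Resultant F = γ·h_c·A = 14.89158 × 1.3445 × 1.566 = 31.354 kN.
I_c = b·h³/36 = 2.32 × 1.35³/36 = 0.158558 m⁴.
Centre of pressure: y_p = y_c + I_c/(y_c·A) = 1.75 + 0.158558/(1.75 × 1.566) = 1.75 + 0.0578573 = 1.80786 m along the plane.
Vertically, h_p = y_p·sinθ = 1.80786 × 0.768284 = 1.38895 m.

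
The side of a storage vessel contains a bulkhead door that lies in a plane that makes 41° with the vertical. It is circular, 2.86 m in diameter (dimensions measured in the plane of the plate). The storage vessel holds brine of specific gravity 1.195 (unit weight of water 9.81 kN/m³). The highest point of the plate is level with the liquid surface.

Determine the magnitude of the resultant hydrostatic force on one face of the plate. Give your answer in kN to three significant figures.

γ = 1.195 × 9.81 = 11.72295 kN/m³.
The plate makes 41° with the vertical, i.e. θ = 90° − 41° = 49° to the horizontal. Measuring y along the incline from the free-surface line, vertical depth h = y·sinθ with sinθ = 0.754710.
The centroid is at the centre, 1.43 m below the top of the plate, so y_c = 1.43 m and h_c = 1.43 × 0.754710 = 1.07924 m.
A = π(1.43)² = 6.42424 m².
Resultant F = γ·h_c·A = 11.72295 × 1.07924 × 6.42424 = 81.2787 kN.

F ≈ 81.3 kN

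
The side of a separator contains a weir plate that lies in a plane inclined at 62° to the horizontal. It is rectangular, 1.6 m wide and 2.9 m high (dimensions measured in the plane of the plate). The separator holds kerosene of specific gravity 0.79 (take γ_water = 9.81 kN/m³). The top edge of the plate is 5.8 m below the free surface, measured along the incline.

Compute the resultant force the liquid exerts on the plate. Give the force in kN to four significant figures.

F ≈ 230.2 kN

γ = 0.79 × 9.81 = 7.7499 kN/m³.
Let θ = 62° be the plate's angle to the horizontal; measure y along the incline from where the plane meets the free surface. Vertical depth h = y·sinθ with sinθ = 0.882948.
The centroid lies 2.9/2 = 1.45 m below the top edge, so y_c = 5.8 + 1.45 = 7.25 m and h_c = 7.25 × 0.882948 = 6.40137 m.
A = 1.6 × 2.9 = 4.64 m².
Resultant F = γ·h_c·A = 7.7499 × 6.40137 × 4.64 = 230.19 kN.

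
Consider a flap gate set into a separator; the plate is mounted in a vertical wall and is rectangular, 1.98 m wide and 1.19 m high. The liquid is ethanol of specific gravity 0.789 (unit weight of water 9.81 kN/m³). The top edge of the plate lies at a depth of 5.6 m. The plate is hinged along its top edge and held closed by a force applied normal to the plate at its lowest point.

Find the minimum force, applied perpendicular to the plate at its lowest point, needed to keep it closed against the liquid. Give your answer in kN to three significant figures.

P ≈ 58.3 kN

γ = 0.789 × 9.81 = 7.74009 kN/m³.
The centroid lies 1.19/2 = 0.595 m below the top edge, so the centroid depth is h_c = 5.6 + 0.595 = 6.195 m.
A = 1.98 × 1.19 = 2.3562 m².
Resultant F = γ·h_c·A = 7.74009 × 6.195 × 2.3562 = 112.979 kN.
I_c = b·h³/12 = 1.98 × 1.19³/12 = 0.278051 m⁴.
Centre of pressure: y_p = y_c + I_c/(y_c·A) = 6.195 + 0.278051/(6.195 × 2.3562) = 6.195 + 0.0190489 = 6.21405 m along the plane.
The resultant acts 0.595 + 0.0190489 = 0.614049 m (along the plate) below the hinge at the top edge, so the moment about the hinge is M = F × 0.614049 = 112.979 × 0.614049 = 69.3746 kN·m.
A normal force at the bottom, 1.19 m from the hinge, must supply this moment: P = 69.3746/1.19 = 58.298 kN.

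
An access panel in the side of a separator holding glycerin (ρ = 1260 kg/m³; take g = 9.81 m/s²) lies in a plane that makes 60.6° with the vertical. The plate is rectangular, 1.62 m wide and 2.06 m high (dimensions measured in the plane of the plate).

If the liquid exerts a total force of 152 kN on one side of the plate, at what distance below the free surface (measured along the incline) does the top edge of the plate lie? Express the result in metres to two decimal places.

γ = ρg = 1260 × 9.81 / 1000 = 12.3606 kN/m³.
A = 1.62 × 2.06 = 3.3372 m².
From F = γ·h_c·A, the centroid depth is h_c = 152/(12.3606 × 3.3372) = 3.68487 m.
The plate makes 60.6° with the vertical, i.e. θ = 90° − 60.6° = 29.4° to the horizontal. Measuring y along the incline from the free-surface line, vertical depth h = y·sinθ with sinθ = 0.490904.
Along the incline, y_c = h_c/sinθ = 3.68487/0.490904 = 7.50629 m.
The centroid lies 2.06/2 = 1.03 m below the top edge, so the top edge sits at y_top = 7.50629 − 1.03 = 6.47629 m along the incline.

y_top ≈ 6.48 m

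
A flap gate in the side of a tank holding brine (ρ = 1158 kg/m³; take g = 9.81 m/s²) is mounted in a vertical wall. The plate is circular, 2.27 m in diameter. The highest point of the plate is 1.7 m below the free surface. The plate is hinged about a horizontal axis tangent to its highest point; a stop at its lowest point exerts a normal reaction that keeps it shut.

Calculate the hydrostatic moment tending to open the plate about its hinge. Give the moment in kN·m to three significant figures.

γ = ρg = 1158 × 9.81 / 1000 = 11.35998 kN/m³.
The centroid is at the centre, 1.135 m below the top of the plate, so the centroid depth is h_c = 1.7 + 1.135 = 2.835 m.
A = π(1.135)² = 4.04708 m².
Resultant F = γ·h_c·A = 11.35998 × 2.835 × 4.04708 = 130.338 kN.
I_c = πr⁴/4 = π × 1.135⁴/4 = 1.30339 m⁴.
Centre of pressure: y_p = y_c + I_c/(y_c·A) = 2.835 + 1.30339/(2.835 × 4.04708) = 2.835 + 0.1136 = 2.9486 m along the plane.
The resultant acts 1.135 + 0.1136 = 1.2486 m (along the plate) below the hinge at the top edge, so the moment about the hinge is M = F × 1.2486 = 130.338 × 1.2486 = 162.74 kN·m.

M ≈ 163 kN·m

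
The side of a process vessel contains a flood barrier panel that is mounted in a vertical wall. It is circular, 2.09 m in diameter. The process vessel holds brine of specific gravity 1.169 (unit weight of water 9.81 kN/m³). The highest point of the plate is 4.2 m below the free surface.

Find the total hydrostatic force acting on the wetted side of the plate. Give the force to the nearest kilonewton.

F ≈ 206 kN

γ = 1.169 × 9.81 = 11.46789 kN/m³.
The centroid is at the centre, 1.045 m below the top of the plate, so the centroid depth is h_c = 4.2 + 1.045 = 5.245 m.
A = π(1.045)² = 3.4307 m².
Resultant F = γ·h_c·A = 11.46789 × 5.245 × 3.4307 = 206.353 kN.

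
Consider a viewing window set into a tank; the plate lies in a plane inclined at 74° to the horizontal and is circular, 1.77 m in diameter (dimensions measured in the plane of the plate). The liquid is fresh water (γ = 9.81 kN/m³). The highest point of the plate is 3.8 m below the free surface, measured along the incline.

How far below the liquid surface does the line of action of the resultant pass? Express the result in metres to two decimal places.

γ = 9.81 kN/m³.
Let θ = 74° be the plate's angle to the horizontal; measure y along the incline from where the plane meets the free surface. Vertical depth h = y·sinθ with sinθ = 0.961262.
The centroid is at the centre, 0.885 m below the top of the plate, so y_c = 3.8 + 0.885 = 4.685 m and h_c = 4.685 × 0.961262 = 4.50351 m.
A = π(0.885)² = 2.46057 m².
Resultant F = γ·h_c·A = 9.81 × 4.50351 × 2.46057 = 108.707 kN.
I_c = πr⁴/4 = π × 0.885⁴/4 = 0.481796 m⁴.
Centre of pressure: y_p = y_c + I_c/(y_c·A) = 4.685 + 0.481796/(4.685 × 2.46057) = 4.685 + 0.0417944 = 4.72679 m along the plane.
Vertically, h_p = y_p·sinθ = 4.72679 × 0.961262 = 4.54368 m.

h_p = 4.54 m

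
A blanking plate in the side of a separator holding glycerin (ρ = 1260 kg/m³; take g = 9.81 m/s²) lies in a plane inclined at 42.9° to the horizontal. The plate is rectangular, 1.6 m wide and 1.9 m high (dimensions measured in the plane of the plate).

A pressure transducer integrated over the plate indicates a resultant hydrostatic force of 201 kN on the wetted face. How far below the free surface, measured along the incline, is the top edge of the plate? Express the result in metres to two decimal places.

y_top ≈ 6.91 m

γ = ρg = 1260 × 9.81 / 1000 = 12.3606 kN/m³.
A = 1.6 × 1.9 = 3.04 m².
From F = γ·h_c·A, the centroid depth is h_c = 201/(12.3606 × 3.04) = 5.34913 m.
Let θ = 42.9° be the plate's angle to the horizontal; measure y along the incline from where the plane meets the free surface. Vertical depth h = y·sinθ with sinθ = 0.680721.
Along the incline, y_c = h_c/sinθ = 5.34913/0.680721 = 7.85804 m.
The centroid lies 1.9/2 = 0.95 m below the top edge, so the top edge sits at y_top = 7.85804 − 0.95 = 6.90804 m along the incline.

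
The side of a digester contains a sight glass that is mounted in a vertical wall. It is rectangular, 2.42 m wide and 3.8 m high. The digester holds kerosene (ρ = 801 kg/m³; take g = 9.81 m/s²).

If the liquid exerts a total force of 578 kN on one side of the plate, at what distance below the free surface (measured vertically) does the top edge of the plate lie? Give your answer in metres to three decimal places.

d_top ≈ 6.099 m

γ = ρg = 801 × 9.81 / 1000 = 7.85781 kN/m³.
A = 2.42 × 3.8 = 9.196 m².
From F = γ·h_c·A, the centroid depth is h_c = 578/(7.85781 × 9.196) = 7.99885 m.
The centroid lies 3.8/2 = 1.9 m below the top edge, so the top edge sits at h_top = 7.99885 − 1.9 = 6.09885 m below the surface.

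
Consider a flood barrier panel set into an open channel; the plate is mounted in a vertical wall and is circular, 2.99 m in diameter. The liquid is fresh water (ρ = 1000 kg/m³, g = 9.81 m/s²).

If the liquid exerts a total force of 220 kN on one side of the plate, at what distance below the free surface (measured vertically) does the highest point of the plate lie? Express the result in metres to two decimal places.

γ = ρg = 1000 × 9.81 = 9810 N/m³ = 9.81 kN/m³.
A = π(1.495)² = 7.02154 m².
From F = γ·h_c·A, the centroid depth is h_c = 220/(9.81 × 7.02154) = 3.1939 m.
The centroid is at the centre, 1.495 m below the top of the plate, so the highest point sits at h_top = 3.1939 − 1.495 = 1.6989 m below the surface.

d_top ≈ 1.70 m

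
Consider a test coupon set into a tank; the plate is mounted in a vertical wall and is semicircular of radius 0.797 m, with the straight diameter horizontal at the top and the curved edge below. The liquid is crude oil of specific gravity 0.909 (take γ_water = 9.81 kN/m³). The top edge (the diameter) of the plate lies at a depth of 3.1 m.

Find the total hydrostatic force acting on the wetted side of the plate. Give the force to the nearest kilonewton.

γ = 0.909 × 9.81 = 8.91729 kN/m³.
The centroid of a semicircle lies 4r/(3π) = 0.338257 m from the diameter, here below the top edge, so the centroid depth is h_c = 3.1 + 0.338257 = 3.43826 m.
A = πr²/2 = π × 0.797²/2 = 0.997784 m².
Resultant F = γ·h_c·A = 8.91729 × 3.43826 × 0.997784 = 30.592 kN.

F ≈ 31 kN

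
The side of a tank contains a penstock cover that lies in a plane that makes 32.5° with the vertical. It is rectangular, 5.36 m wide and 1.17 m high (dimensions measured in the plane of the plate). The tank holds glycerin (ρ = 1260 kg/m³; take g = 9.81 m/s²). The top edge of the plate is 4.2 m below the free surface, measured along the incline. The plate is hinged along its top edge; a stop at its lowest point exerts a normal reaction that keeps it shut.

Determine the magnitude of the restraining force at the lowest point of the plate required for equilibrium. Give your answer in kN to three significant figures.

γ = ρg = 1260 × 9.81 / 1000 = 12.3606 kN/m³.
The plate makes 32.5° with the vertical, i.e. θ = 90° − 32.5° = 57.5° to the horizontal. Measuring y along the incline from the free-surface line, vertical depth h = y·sinθ with sinθ = 0.843391.
The centroid lies 1.17/2 = 0.585 m below the top edge, so y_c = 4.2 + 0.585 = 4.785 m and h_c = 4.785 × 0.843391 = 4.03563 m.
A = 5.36 × 1.17 = 6.2712 m².
Resultant F = γ·h_c·A = 12.3606 × 4.03563 × 6.2712 = 312.825 kN.
I_c = b·h³/12 = 5.36 × 1.17³/12 = 0.715387 m⁴.
Centre of pressure: y_p = y_c + I_c/(y_c·A) = 4.785 + 0.715387/(4.785 × 6.2712) = 4.785 + 0.0238401 = 4.80884 m along the plane.
The resultant acts 0.585 + 0.0238401 = 0.60884 m (along the plate) below the hinge at the top edge, so the moment about the hinge is M = F × 0.60884 = 312.825 × 0.60884 = 190.46 kN·m.
A normal force at the bottom, 1.17 m from the hinge, must supply this moment: P = 190.46/1.17 = 162.786 kN.

P ≈ 163 kN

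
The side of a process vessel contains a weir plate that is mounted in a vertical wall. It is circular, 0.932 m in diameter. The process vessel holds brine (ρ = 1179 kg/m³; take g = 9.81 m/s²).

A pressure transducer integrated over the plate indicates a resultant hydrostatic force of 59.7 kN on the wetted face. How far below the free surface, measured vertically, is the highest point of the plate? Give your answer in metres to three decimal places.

d_top ≈ 7.100 m

γ = ρg = 1179 × 9.81 / 1000 = 11.56599 kN/m³.
A = π(0.466)² = 0.682216 m².
From F = γ·h_c·A, the centroid depth is h_c = 59.7/(11.56599 × 0.682216) = 7.56606 m.
The centroid is at the centre, 0.466 m below the top of the plate, so the highest point sits at h_top = 7.56606 − 0.466 = 7.10006 m below the surface.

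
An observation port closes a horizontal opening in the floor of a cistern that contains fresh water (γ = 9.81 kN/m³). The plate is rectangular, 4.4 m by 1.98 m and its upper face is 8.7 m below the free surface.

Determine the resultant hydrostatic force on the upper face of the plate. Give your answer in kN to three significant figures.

F ≈ 744 kN

γ = 9.81 kN/m³.
The plate is horizontal, so pressure is uniform at p = γ·h = 9.81 × 8.7 = 85.347 kN/m².
A = 4.4 × 1.98 = 8.712 m².
F = p·A = 85.347 × 8.712 = 743.543 kN.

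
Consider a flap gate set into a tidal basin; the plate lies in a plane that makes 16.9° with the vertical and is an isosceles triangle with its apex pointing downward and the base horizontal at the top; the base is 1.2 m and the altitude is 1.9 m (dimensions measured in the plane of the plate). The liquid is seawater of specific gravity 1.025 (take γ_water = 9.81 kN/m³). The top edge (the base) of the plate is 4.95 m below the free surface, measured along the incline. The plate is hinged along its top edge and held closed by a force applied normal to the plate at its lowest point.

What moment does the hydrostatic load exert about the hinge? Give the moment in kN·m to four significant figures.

γ = 1.025 × 9.81 = 10.05525 kN/m³.
The plate makes 16.9° with the vertical, i.e. θ = 90° − 16.9° = 73.1° to the horizontal. Measuring y along the incline from the free-surface line, vertical depth h = y·sinθ with sinθ = 0.956814.
With the apex down, the centroid sits h/3 = 1.9/3 = 0.633333 m below the base (the top edge), so y_c = 4.95 + 0.633333 = 5.58333 m and h_c = 5.58333 × 0.956814 = 5.34221 m.
A = ½ × 1.2 × 1.9 = 1.14 m².
Resultant F = γ·h_c·A = 10.05525 × 5.34221 × 1.14 = 61.2377 kN.
I_c = b·h³/36 = 1.2 × 1.9³/36 = 0.228633 m⁴.
Centre of pressure: y_p = y_c + I_c/(y_c·A) = 5.58333 + 0.228633/(5.58333 × 1.14) = 5.58333 + 0.0359204 = 5.61925 m along the plane.
The resultant acts 0.633333 + 0.0359204 = 0.669253 m (along the plate) below the hinge at the top edge, so the moment about the hinge is M = F × 0.669253 = 61.2377 × 0.669253 = 40.9835 kN·m.

M ≈ 40.98 kN·m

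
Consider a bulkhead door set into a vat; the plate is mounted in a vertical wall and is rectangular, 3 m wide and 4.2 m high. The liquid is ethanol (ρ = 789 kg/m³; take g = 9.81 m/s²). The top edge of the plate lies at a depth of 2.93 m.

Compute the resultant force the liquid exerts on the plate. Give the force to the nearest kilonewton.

F ≈ 491 kN

γ = ρg = 789 × 9.81 / 1000 = 7.74009 kN/m³.
The centroid lies 4.2/2 = 2.1 m below the top edge, so the centroid depth is h_c = 2.93 + 2.1 = 5.03 m.
A = 3 × 4.2 = 12.6 m².
Resultant F = γ·h_c·A = 7.74009 × 5.03 × 12.6 = 490.551 kN.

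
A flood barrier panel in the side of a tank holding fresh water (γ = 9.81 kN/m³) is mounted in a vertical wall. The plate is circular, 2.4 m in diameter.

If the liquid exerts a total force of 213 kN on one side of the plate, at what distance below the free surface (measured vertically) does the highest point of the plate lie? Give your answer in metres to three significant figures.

γ = 9.81 kN/m³.
A = π(1.2)² = 4.52389 m².
From F = γ·h_c·A, the centroid depth is h_c = 213/(9.81 × 4.52389) = 4.79953 m.
The centroid is at the centre, 1.2 m below the top of the plate, so the highest point sits at h_top = 4.79953 − 1.2 = 3.59953 m below the surface.

d_top ≈ 3.60 m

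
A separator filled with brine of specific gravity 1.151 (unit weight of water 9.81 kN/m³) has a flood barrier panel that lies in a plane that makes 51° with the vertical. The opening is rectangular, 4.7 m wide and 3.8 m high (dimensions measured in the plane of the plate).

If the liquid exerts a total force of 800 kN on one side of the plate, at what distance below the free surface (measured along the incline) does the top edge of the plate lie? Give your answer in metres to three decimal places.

γ = 1.151 × 9.81 = 11.29131 kN/m³.
A = 4.7 × 3.8 = 17.86 m².
From F = γ·h_c·A, the centroid depth is h_c = 800/(11.29131 × 17.86) = 3.96702 m.
The plate makes 51° with the vertical, i.e. θ = 90° − 51° = 39° to the horizontal. Measuring y along the incline from the free-surface line, vertical depth h = y·sinθ with sinθ = 0.629320.
Along the incline, y_c = h_c/sinθ = 3.96702/0.629320 = 6.30366 m.
The centroid lies 3.8/2 = 1.9 m below the top edge, so the top edge sits at y_top = 6.30366 − 1.9 = 4.40366 m along the incline.

y_top ≈ 4.404 m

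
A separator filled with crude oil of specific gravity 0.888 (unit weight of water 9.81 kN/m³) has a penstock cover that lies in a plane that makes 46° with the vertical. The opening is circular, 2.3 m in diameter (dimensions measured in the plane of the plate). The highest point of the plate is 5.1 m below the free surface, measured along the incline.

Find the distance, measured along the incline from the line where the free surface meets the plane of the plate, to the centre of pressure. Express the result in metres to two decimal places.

y_p = 6.30 m

γ = 0.888 × 9.81 = 8.71128 kN/m³.
The plate makes 46° with the vertical, i.e. θ = 90° − 46° = 44° to the horizontal. Measuring y along the incline from the free-surface line, vertical depth h = y·sinθ with sinθ = 0.694658.
The centroid is at the centre, 1.15 m below the top of the plate, so y_c = 5.1 + 1.15 = 6.25 m and h_c = 6.25 × 0.694658 = 4.34161 m.
A = π(1.15)² = 4.15476 m².
Resultant F = γ·h_c·A = 8.71128 × 4.34161 × 4.15476 = 157.137 kN.
I_c = πr⁴/4 = π × 1.15⁴/4 = 1.37367 m⁴.
Centre of pressure: y_p = y_c + I_c/(y_c·A) = 6.25 + 1.37367/(6.25 × 4.15476) = 6.25 + 0.0529001 = 6.3029 m along the plane.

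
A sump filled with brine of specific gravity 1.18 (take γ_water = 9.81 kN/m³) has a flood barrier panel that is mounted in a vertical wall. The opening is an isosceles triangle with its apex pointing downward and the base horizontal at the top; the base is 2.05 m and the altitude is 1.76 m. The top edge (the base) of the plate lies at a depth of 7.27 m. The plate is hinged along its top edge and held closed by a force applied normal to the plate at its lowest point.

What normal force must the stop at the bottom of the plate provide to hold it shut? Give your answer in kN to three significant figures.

P ≈ 56.7 kN

γ = 1.18 × 9.81 = 11.5758 kN/m³.
With the apex down, the centroid sits h/3 = 1.76/3 = 0.586667 m below the base (the top edge), so the centroid depth is h_c = 7.27 + 0.586667 = 7.85667 m.
A = ½ × 2.05 × 1.76 = 1.804 m².
Resultant F = γ·h_c·A = 11.5758 × 7.85667 × 1.804 = 164.069 kN.
I_c = b·h³/36 = 2.05 × 1.76³/36 = 0.310448 m⁴.
Centre of pressure: y_p = y_c + I_c/(y_c·A) = 7.85667 + 0.310448/(7.85667 × 1.804) = 7.85667 + 0.0219035 = 7.87857 m along the plane.
The resultant acts 0.586667 + 0.0219035 = 0.608571 m (along the plate) below the hinge at the top edge, so the moment about the hinge is M = F × 0.608571 = 164.069 × 0.608571 = 99.8476 kN·m.
A normal force at the bottom, 1.76 m from the hinge, must supply this moment: P = 99.8476/1.76 = 56.7316 kN.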